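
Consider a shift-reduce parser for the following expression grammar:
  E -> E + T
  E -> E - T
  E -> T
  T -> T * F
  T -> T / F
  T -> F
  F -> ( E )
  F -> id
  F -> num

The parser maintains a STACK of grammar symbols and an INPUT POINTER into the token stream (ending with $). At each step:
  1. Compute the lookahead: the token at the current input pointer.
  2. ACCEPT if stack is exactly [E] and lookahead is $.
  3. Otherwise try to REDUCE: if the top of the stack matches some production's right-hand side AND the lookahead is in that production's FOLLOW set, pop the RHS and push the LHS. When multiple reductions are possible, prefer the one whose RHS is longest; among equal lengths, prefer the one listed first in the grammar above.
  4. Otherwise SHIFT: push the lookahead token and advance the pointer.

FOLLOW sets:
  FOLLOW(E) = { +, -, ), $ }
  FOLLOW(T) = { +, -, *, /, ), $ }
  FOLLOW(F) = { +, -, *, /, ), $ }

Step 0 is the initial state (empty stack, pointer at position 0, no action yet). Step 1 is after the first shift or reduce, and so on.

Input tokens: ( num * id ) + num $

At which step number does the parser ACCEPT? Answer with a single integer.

Answer: 19

Derivation:
Step 1: shift (. Stack=[(] ptr=1 lookahead=num remaining=[num * id ) + num $]
Step 2: shift num. Stack=[( num] ptr=2 lookahead=* remaining=[* id ) + num $]
Step 3: reduce F->num. Stack=[( F] ptr=2 lookahead=* remaining=[* id ) + num $]
Step 4: reduce T->F. Stack=[( T] ptr=2 lookahead=* remaining=[* id ) + num $]
Step 5: shift *. Stack=[( T *] ptr=3 lookahead=id remaining=[id ) + num $]
Step 6: shift id. Stack=[( T * id] ptr=4 lookahead=) remaining=[) + num $]
Step 7: reduce F->id. Stack=[( T * F] ptr=4 lookahead=) remaining=[) + num $]
Step 8: reduce T->T * F. Stack=[( T] ptr=4 lookahead=) remaining=[) + num $]
Step 9: reduce E->T. Stack=[( E] ptr=4 lookahead=) remaining=[) + num $]
Step 10: shift ). Stack=[( E )] ptr=5 lookahead=+ remaining=[+ num $]
Step 11: reduce F->( E ). Stack=[F] ptr=5 lookahead=+ remaining=[+ num $]
Step 12: reduce T->F. Stack=[T] ptr=5 lookahead=+ remaining=[+ num $]
Step 13: reduce E->T. Stack=[E] ptr=5 lookahead=+ remaining=[+ num $]
Step 14: shift +. Stack=[E +] ptr=6 lookahead=num remaining=[num $]
Step 15: shift num. Stack=[E + num] ptr=7 lookahead=$ remaining=[$]
Step 16: reduce F->num. Stack=[E + F] ptr=7 lookahead=$ remaining=[$]
Step 17: reduce T->F. Stack=[E + T] ptr=7 lookahead=$ remaining=[$]
Step 18: reduce E->E + T. Stack=[E] ptr=7 lookahead=$ remaining=[$]
Step 19: accept. Stack=[E] ptr=7 lookahead=$ remaining=[$]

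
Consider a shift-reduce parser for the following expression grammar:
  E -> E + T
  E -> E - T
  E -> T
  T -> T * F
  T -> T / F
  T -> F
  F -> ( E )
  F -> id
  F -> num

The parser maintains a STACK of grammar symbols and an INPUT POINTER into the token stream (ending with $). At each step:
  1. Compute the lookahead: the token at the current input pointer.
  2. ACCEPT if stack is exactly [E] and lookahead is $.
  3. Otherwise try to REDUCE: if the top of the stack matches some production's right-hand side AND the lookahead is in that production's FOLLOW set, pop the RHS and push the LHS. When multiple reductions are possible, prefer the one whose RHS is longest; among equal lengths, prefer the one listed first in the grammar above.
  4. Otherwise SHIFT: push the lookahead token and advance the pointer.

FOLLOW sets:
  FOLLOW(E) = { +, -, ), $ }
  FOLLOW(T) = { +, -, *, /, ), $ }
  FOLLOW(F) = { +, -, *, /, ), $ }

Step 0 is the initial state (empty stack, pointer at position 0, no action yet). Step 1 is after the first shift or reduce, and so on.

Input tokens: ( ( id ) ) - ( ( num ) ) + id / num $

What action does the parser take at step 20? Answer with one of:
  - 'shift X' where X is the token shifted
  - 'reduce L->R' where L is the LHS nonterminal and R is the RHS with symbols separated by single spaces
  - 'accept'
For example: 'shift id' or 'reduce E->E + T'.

Step 1: shift (. Stack=[(] ptr=1 lookahead=( remaining=[( id ) ) - ( ( num ) ) + id / num $]
Step 2: shift (. Stack=[( (] ptr=2 lookahead=id remaining=[id ) ) - ( ( num ) ) + id / num $]
Step 3: shift id. Stack=[( ( id] ptr=3 lookahead=) remaining=[) ) - ( ( num ) ) + id / num $]
Step 4: reduce F->id. Stack=[( ( F] ptr=3 lookahead=) remaining=[) ) - ( ( num ) ) + id / num $]
Step 5: reduce T->F. Stack=[( ( T] ptr=3 lookahead=) remaining=[) ) - ( ( num ) ) + id / num $]
Step 6: reduce E->T. Stack=[( ( E] ptr=3 lookahead=) remaining=[) ) - ( ( num ) ) + id / num $]
Step 7: shift ). Stack=[( ( E )] ptr=4 lookahead=) remaining=[) - ( ( num ) ) + id / num $]
Step 8: reduce F->( E ). Stack=[( F] ptr=4 lookahead=) remaining=[) - ( ( num ) ) + id / num $]
Step 9: reduce T->F. Stack=[( T] ptr=4 lookahead=) remaining=[) - ( ( num ) ) + id / num $]
Step 10: reduce E->T. Stack=[( E] ptr=4 lookahead=) remaining=[) - ( ( num ) ) + id / num $]
Step 11: shift ). Stack=[( E )] ptr=5 lookahead=- remaining=[- ( ( num ) ) + id / num $]
Step 12: reduce F->( E ). Stack=[F] ptr=5 lookahead=- remaining=[- ( ( num ) ) + id / num $]
Step 13: reduce T->F. Stack=[T] ptr=5 lookahead=- remaining=[- ( ( num ) ) + id / num $]
Step 14: reduce E->T. Stack=[E] ptr=5 lookahead=- remaining=[- ( ( num ) ) + id / num $]
Step 15: shift -. Stack=[E -] ptr=6 lookahead=( remaining=[( ( num ) ) + id / num $]
Step 16: shift (. Stack=[E - (] ptr=7 lookahead=( remaining=[( num ) ) + id / num $]
Step 17: shift (. Stack=[E - ( (] ptr=8 lookahead=num remaining=[num ) ) + id / num $]
Step 18: shift num. Stack=[E - ( ( num] ptr=9 lookahead=) remaining=[) ) + id / num $]
Step 19: reduce F->num. Stack=[E - ( ( F] ptr=9 lookahead=) remaining=[) ) + id / num $]
Step 20: reduce T->F. Stack=[E - ( ( T] ptr=9 lookahead=) remaining=[) ) + id / num $]

Answer: reduce T->F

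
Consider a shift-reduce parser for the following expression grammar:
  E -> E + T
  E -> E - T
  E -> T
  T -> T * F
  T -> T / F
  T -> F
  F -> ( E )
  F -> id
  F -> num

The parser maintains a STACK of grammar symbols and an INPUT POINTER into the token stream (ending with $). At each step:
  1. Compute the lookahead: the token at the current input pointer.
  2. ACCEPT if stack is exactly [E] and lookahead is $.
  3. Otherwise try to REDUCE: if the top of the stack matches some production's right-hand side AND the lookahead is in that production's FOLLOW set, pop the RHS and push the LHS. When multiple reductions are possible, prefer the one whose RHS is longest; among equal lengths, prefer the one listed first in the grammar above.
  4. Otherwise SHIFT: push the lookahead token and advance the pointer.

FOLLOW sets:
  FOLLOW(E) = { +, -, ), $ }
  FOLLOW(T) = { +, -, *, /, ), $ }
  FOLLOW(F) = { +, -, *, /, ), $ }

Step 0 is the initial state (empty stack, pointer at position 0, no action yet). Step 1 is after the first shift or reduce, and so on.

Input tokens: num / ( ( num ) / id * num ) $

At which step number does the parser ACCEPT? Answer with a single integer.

Answer: 27

Derivation:
Step 1: shift num. Stack=[num] ptr=1 lookahead=/ remaining=[/ ( ( num ) / id * num ) $]
Step 2: reduce F->num. Stack=[F] ptr=1 lookahead=/ remaining=[/ ( ( num ) / id * num ) $]
Step 3: reduce T->F. Stack=[T] ptr=1 lookahead=/ remaining=[/ ( ( num ) / id * num ) $]
Step 4: shift /. Stack=[T /] ptr=2 lookahead=( remaining=[( ( num ) / id * num ) $]
Step 5: shift (. Stack=[T / (] ptr=3 lookahead=( remaining=[( num ) / id * num ) $]
Step 6: shift (. Stack=[T / ( (] ptr=4 lookahead=num remaining=[num ) / id * num ) $]
Step 7: shift num. Stack=[T / ( ( num] ptr=5 lookahead=) remaining=[) / id * num ) $]
Step 8: reduce F->num. Stack=[T / ( ( F] ptr=5 lookahead=) remaining=[) / id * num ) $]
Step 9: reduce T->F. Stack=[T / ( ( T] ptr=5 lookahead=) remaining=[) / id * num ) $]
Step 10: reduce E->T. Stack=[T / ( ( E] ptr=5 lookahead=) remaining=[) / id * num ) $]
Step 11: shift ). Stack=[T / ( ( E )] ptr=6 lookahead=/ remaining=[/ id * num ) $]
Step 12: reduce F->( E ). Stack=[T / ( F] ptr=6 lookahead=/ remaining=[/ id * num ) $]
Step 13: reduce T->F. Stack=[T / ( T] ptr=6 lookahead=/ remaining=[/ id * num ) $]
Step 14: shift /. Stack=[T / ( T /] ptr=7 lookahead=id remaining=[id * num ) $]
Step 15: shift id. Stack=[T / ( T / id] ptr=8 lookahead=* remaining=[* num ) $]
Step 16: reduce F->id. Stack=[T / ( T / F] ptr=8 lookahead=* remaining=[* num ) $]
Step 17: reduce T->T / F. Stack=[T / ( T] ptr=8 lookahead=* remaining=[* num ) $]
Step 18: shift *. Stack=[T / ( T *] ptr=9 lookahead=num remaining=[num ) $]
Step 19: shift num. Stack=[T / ( T * num] ptr=10 lookahead=) remaining=[) $]
Step 20: reduce F->num. Stack=[T / ( T * F] ptr=10 lookahead=) remaining=[) $]
Step 21: reduce T->T * F. Stack=[T / ( T] ptr=10 lookahead=) remaining=[) $]
Step 22: reduce E->T. Stack=[T / ( E] ptr=10 lookahead=) remaining=[) $]
Step 23: shift ). Stack=[T / ( E )] ptr=11 lookahead=$ remaining=[$]
Step 24: reduce F->( E ). Stack=[T / F] ptr=11 lookahead=$ remaining=[$]
Step 25: reduce T->T / F. Stack=[T] ptr=11 lookahead=$ remaining=[$]
Step 26: reduce E->T. Stack=[E] ptr=11 lookahead=$ remaining=[$]
Step 27: accept. Stack=[E] ptr=11 lookahead=$ remaining=[$]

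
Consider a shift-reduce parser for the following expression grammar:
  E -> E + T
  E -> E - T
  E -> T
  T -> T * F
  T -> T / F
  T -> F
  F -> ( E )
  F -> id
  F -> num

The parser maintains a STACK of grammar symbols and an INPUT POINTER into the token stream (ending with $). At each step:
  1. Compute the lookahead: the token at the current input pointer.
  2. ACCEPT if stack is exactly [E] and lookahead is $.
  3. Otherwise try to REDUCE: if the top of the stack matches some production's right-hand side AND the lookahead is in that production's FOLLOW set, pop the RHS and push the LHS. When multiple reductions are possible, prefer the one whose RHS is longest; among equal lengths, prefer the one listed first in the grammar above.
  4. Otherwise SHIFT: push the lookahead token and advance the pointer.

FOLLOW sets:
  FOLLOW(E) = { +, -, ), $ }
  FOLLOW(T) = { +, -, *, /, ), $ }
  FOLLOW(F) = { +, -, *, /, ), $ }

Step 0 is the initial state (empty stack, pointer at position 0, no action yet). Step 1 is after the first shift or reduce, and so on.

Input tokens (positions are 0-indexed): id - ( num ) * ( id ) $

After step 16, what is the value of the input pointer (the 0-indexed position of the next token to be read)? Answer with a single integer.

Step 1: shift id. Stack=[id] ptr=1 lookahead=- remaining=[- ( num ) * ( id ) $]
Step 2: reduce F->id. Stack=[F] ptr=1 lookahead=- remaining=[- ( num ) * ( id ) $]
Step 3: reduce T->F. Stack=[T] ptr=1 lookahead=- remaining=[- ( num ) * ( id ) $]
Step 4: reduce E->T. Stack=[E] ptr=1 lookahead=- remaining=[- ( num ) * ( id ) $]
Step 5: shift -. Stack=[E -] ptr=2 lookahead=( remaining=[( num ) * ( id ) $]
Step 6: shift (. Stack=[E - (] ptr=3 lookahead=num remaining=[num ) * ( id ) $]
Step 7: shift num. Stack=[E - ( num] ptr=4 lookahead=) remaining=[) * ( id ) $]
Step 8: reduce F->num. Stack=[E - ( F] ptr=4 lookahead=) remaining=[) * ( id ) $]
Step 9: reduce T->F. Stack=[E - ( T] ptr=4 lookahead=) remaining=[) * ( id ) $]
Step 10: reduce E->T. Stack=[E - ( E] ptr=4 lookahead=) remaining=[) * ( id ) $]
Step 11: shift ). Stack=[E - ( E )] ptr=5 lookahead=* remaining=[* ( id ) $]
Step 12: reduce F->( E ). Stack=[E - F] ptr=5 lookahead=* remaining=[* ( id ) $]
Step 13: reduce T->F. Stack=[E - T] ptr=5 lookahead=* remaining=[* ( id ) $]
Step 14: shift *. Stack=[E - T *] ptr=6 lookahead=( remaining=[( id ) $]
Step 15: shift (. Stack=[E - T * (] ptr=7 lookahead=id remaining=[id ) $]
Step 16: shift id. Stack=[E - T * ( id] ptr=8 lookahead=) remaining=[) $]

Answer: 8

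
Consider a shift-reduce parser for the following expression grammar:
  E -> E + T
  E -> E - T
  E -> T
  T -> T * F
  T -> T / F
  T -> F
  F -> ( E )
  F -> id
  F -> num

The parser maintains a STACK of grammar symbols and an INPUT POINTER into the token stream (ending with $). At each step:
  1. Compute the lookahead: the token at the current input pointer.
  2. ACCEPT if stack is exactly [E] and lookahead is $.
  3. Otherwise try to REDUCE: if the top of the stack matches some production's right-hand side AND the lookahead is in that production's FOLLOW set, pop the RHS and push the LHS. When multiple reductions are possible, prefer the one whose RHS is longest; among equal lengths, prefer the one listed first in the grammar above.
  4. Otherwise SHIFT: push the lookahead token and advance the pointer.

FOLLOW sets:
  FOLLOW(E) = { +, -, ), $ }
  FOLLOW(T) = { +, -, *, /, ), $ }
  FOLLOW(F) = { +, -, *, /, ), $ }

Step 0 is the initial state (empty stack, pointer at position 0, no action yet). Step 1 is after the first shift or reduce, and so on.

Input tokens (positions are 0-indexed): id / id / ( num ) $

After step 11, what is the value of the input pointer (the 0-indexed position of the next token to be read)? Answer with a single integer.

Step 1: shift id. Stack=[id] ptr=1 lookahead=/ remaining=[/ id / ( num ) $]
Step 2: reduce F->id. Stack=[F] ptr=1 lookahead=/ remaining=[/ id / ( num ) $]
Step 3: reduce T->F. Stack=[T] ptr=1 lookahead=/ remaining=[/ id / ( num ) $]
Step 4: shift /. Stack=[T /] ptr=2 lookahead=id remaining=[id / ( num ) $]
Step 5: shift id. Stack=[T / id] ptr=3 lookahead=/ remaining=[/ ( num ) $]
Step 6: reduce F->id. Stack=[T / F] ptr=3 lookahead=/ remaining=[/ ( num ) $]
Step 7: reduce T->T / F. Stack=[T] ptr=3 lookahead=/ remaining=[/ ( num ) $]
Step 8: shift /. Stack=[T /] ptr=4 lookahead=( remaining=[( num ) $]
Step 9: shift (. Stack=[T / (] ptr=5 lookahead=num remaining=[num ) $]
Step 10: shift num. Stack=[T / ( num] ptr=6 lookahead=) remaining=[) $]
Step 11: reduce F->num. Stack=[T / ( F] ptr=6 lookahead=) remaining=[) $]

Answer: 6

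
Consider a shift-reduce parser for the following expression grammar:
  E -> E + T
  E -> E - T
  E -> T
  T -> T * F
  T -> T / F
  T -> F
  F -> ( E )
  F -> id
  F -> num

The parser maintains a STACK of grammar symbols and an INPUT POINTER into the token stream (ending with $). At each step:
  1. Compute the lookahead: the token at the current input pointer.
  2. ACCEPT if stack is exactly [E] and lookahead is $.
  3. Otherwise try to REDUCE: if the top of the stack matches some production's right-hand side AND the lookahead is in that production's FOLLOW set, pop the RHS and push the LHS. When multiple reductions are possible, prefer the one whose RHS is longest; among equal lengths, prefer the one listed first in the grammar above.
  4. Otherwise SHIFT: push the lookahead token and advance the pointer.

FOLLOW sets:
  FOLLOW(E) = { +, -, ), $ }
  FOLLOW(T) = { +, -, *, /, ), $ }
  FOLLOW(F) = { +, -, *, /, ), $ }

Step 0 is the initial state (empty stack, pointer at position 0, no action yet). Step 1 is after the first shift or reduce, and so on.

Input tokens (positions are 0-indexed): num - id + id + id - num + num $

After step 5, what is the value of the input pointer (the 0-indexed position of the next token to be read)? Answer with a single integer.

Step 1: shift num. Stack=[num] ptr=1 lookahead=- remaining=[- id + id + id - num + num $]
Step 2: reduce F->num. Stack=[F] ptr=1 lookahead=- remaining=[- id + id + id - num + num $]
Step 3: reduce T->F. Stack=[T] ptr=1 lookahead=- remaining=[- id + id + id - num + num $]
Step 4: reduce E->T. Stack=[E] ptr=1 lookahead=- remaining=[- id + id + id - num + num $]
Step 5: shift -. Stack=[E -] ptr=2 lookahead=id remaining=[id + id + id - num + num $]

Answer: 2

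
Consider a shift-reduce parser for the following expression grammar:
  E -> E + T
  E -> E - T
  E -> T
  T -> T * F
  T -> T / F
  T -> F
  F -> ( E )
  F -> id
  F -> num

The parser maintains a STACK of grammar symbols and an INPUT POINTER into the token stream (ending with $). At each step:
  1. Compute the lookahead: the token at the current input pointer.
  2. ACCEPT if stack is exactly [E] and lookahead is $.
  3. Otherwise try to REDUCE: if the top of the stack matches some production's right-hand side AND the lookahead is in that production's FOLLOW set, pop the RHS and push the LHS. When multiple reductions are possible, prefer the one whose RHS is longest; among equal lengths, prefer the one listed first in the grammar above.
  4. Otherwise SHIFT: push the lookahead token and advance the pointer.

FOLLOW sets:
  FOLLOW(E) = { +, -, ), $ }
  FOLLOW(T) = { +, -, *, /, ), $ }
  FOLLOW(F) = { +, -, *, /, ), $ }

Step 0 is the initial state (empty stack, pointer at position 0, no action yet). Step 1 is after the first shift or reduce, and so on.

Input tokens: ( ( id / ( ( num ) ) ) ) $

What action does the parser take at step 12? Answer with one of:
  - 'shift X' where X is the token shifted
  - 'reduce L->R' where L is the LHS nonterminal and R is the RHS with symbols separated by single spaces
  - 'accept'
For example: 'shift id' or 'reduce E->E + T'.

Step 1: shift (. Stack=[(] ptr=1 lookahead=( remaining=[( id / ( ( num ) ) ) ) $]
Step 2: shift (. Stack=[( (] ptr=2 lookahead=id remaining=[id / ( ( num ) ) ) ) $]
Step 3: shift id. Stack=[( ( id] ptr=3 lookahead=/ remaining=[/ ( ( num ) ) ) ) $]
Step 4: reduce F->id. Stack=[( ( F] ptr=3 lookahead=/ remaining=[/ ( ( num ) ) ) ) $]
Step 5: reduce T->F. Stack=[( ( T] ptr=3 lookahead=/ remaining=[/ ( ( num ) ) ) ) $]
Step 6: shift /. Stack=[( ( T /] ptr=4 lookahead=( remaining=[( ( num ) ) ) ) $]
Step 7: shift (. Stack=[( ( T / (] ptr=5 lookahead=( remaining=[( num ) ) ) ) $]
Step 8: shift (. Stack=[( ( T / ( (] ptr=6 lookahead=num remaining=[num ) ) ) ) $]
Step 9: shift num. Stack=[( ( T / ( ( num] ptr=7 lookahead=) remaining=[) ) ) ) $]
Step 10: reduce F->num. Stack=[( ( T / ( ( F] ptr=7 lookahead=) remaining=[) ) ) ) $]
Step 11: reduce T->F. Stack=[( ( T / ( ( T] ptr=7 lookahead=) remaining=[) ) ) ) $]
Step 12: reduce E->T. Stack=[( ( T / ( ( E] ptr=7 lookahead=) remaining=[) ) ) ) $]

Answer: reduce E->T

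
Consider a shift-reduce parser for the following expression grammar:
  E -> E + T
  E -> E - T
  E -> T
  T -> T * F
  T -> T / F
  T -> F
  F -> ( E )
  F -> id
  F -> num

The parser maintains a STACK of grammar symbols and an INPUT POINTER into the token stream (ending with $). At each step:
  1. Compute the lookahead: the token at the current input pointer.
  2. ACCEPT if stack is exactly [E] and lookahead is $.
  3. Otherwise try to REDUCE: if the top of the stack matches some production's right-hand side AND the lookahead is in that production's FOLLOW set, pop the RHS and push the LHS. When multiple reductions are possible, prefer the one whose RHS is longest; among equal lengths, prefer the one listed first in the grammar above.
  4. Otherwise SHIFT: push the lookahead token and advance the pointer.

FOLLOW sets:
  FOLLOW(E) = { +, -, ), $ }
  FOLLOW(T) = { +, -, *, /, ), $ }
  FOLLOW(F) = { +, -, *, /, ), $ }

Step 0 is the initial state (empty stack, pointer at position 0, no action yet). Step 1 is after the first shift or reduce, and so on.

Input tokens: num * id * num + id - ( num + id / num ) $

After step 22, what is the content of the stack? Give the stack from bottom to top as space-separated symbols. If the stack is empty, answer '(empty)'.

Answer: E - ( T

Derivation:
Step 1: shift num. Stack=[num] ptr=1 lookahead=* remaining=[* id * num + id - ( num + id / num ) $]
Step 2: reduce F->num. Stack=[F] ptr=1 lookahead=* remaining=[* id * num + id - ( num + id / num ) $]
Step 3: reduce T->F. Stack=[T] ptr=1 lookahead=* remaining=[* id * num + id - ( num + id / num ) $]
Step 4: shift *. Stack=[T *] ptr=2 lookahead=id remaining=[id * num + id - ( num + id / num ) $]
Step 5: shift id. Stack=[T * id] ptr=3 lookahead=* remaining=[* num + id - ( num + id / num ) $]
Step 6: reduce F->id. Stack=[T * F] ptr=3 lookahead=* remaining=[* num + id - ( num + id / num ) $]
Step 7: reduce T->T * F. Stack=[T] ptr=3 lookahead=* remaining=[* num + id - ( num + id / num ) $]
Step 8: shift *. Stack=[T *] ptr=4 lookahead=num remaining=[num + id - ( num + id / num ) $]
Step 9: shift num. Stack=[T * num] ptr=5 lookahead=+ remaining=[+ id - ( num + id / num ) $]
Step 10: reduce F->num. Stack=[T * F] ptr=5 lookahead=+ remaining=[+ id - ( num + id / num ) $]
Step 11: reduce T->T * F. Stack=[T] ptr=5 lookahead=+ remaining=[+ id - ( num + id / num ) $]
Step 12: reduce E->T. Stack=[E] ptr=5 lookahead=+ remaining=[+ id - ( num + id / num ) $]
Step 13: shift +. Stack=[E +] ptr=6 lookahead=id remaining=[id - ( num + id / num ) $]
Step 14: shift id. Stack=[E + id] ptr=7 lookahead=- remaining=[- ( num + id / num ) $]
Step 15: reduce F->id. Stack=[E + F] ptr=7 lookahead=- remaining=[- ( num + id / num ) $]
Step 16: reduce T->F. Stack=[E + T] ptr=7 lookahead=- remaining=[- ( num + id / num ) $]
Step 17: reduce E->E + T. Stack=[E] ptr=7 lookahead=- remaining=[- ( num + id / num ) $]
Step 18: shift -. Stack=[E -] ptr=8 lookahead=( remaining=[( num + id / num ) $]
Step 19: shift (. Stack=[E - (] ptr=9 lookahead=num remaining=[num + id / num ) $]
Step 20: shift num. Stack=[E - ( num] ptr=10 lookahead=+ remaining=[+ id / num ) $]
Step 21: reduce F->num. Stack=[E - ( F] ptr=10 lookahead=+ remaining=[+ id / num ) $]
Step 22: reduce T->F. Stack=[E - ( T] ptr=10 lookahead=+ remaining=[+ id / num ) $]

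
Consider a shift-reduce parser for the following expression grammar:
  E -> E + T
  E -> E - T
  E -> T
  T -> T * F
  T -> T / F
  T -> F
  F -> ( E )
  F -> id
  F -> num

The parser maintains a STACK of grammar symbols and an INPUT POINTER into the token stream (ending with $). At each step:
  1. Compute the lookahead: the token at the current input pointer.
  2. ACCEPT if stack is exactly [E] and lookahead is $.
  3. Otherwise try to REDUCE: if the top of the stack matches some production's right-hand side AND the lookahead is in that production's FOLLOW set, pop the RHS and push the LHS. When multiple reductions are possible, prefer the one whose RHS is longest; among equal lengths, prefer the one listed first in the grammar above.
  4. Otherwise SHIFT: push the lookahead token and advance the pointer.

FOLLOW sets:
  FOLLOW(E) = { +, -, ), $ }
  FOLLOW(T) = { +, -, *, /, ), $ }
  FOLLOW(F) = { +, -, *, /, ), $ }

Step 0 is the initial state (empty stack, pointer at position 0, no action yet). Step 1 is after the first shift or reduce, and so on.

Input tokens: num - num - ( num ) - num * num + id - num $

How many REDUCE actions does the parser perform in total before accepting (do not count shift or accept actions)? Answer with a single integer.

Answer: 23

Derivation:
Step 1: shift num. Stack=[num] ptr=1 lookahead=- remaining=[- num - ( num ) - num * num + id - num $]
Step 2: reduce F->num. Stack=[F] ptr=1 lookahead=- remaining=[- num - ( num ) - num * num + id - num $]
Step 3: reduce T->F. Stack=[T] ptr=1 lookahead=- remaining=[- num - ( num ) - num * num + id - num $]
Step 4: reduce E->T. Stack=[E] ptr=1 lookahead=- remaining=[- num - ( num ) - num * num + id - num $]
Step 5: shift -. Stack=[E -] ptr=2 lookahead=num remaining=[num - ( num ) - num * num + id - num $]
Step 6: shift num. Stack=[E - num] ptr=3 lookahead=- remaining=[- ( num ) - num * num + id - num $]
Step 7: reduce F->num. Stack=[E - F] ptr=3 lookahead=- remaining=[- ( num ) - num * num + id - num $]
Step 8: reduce T->F. Stack=[E - T] ptr=3 lookahead=- remaining=[- ( num ) - num * num + id - num $]
Step 9: reduce E->E - T. Stack=[E] ptr=3 lookahead=- remaining=[- ( num ) - num * num + id - num $]
Step 10: shift -. Stack=[E -] ptr=4 lookahead=( remaining=[( num ) - num * num + id - num $]
Step 11: shift (. Stack=[E - (] ptr=5 lookahead=num remaining=[num ) - num * num + id - num $]
Step 12: shift num. Stack=[E - ( num] ptr=6 lookahead=) remaining=[) - num * num + id - num $]
Step 13: reduce F->num. Stack=[E - ( F] ptr=6 lookahead=) remaining=[) - num * num + id - num $]
Step 14: reduce T->F. Stack=[E - ( T] ptr=6 lookahead=) remaining=[) - num * num + id - num $]
Step 15: reduce E->T. Stack=[E - ( E] ptr=6 lookahead=) remaining=[) - num * num + id - num $]
Step 16: shift ). Stack=[E - ( E )] ptr=7 lookahead=- remaining=[- num * num + id - num $]
Step 17: reduce F->( E ). Stack=[E - F] ptr=7 lookahead=- remaining=[- num * num + id - num $]
Step 18: reduce T->F. Stack=[E - T] ptr=7 lookahead=- remaining=[- num * num + id - num $]
Step 19: reduce E->E - T. Stack=[E] ptr=7 lookahead=- remaining=[- num * num + id - num $]
Step 20: shift -. Stack=[E -] ptr=8 lookahead=num remaining=[num * num + id - num $]
Step 21: shift num. Stack=[E - num] ptr=9 lookahead=* remaining=[* num + id - num $]
Step 22: reduce F->num. Stack=[E - F] ptr=9 lookahead=* remaining=[* num + id - num $]
Step 23: reduce T->F. Stack=[E - T] ptr=9 lookahead=* remaining=[* num + id - num $]
Step 24: shift *. Stack=[E - T *] ptr=10 lookahead=num remaining=[num + id - num $]
Step 25: shift num. Stack=[E - T * num] ptr=11 lookahead=+ remaining=[+ id - num $]
Step 26: reduce F->num. Stack=[E - T * F] ptr=11 lookahead=+ remaining=[+ id - num $]
Step 27: reduce T->T * F. Stack=[E - T] ptr=11 lookahead=+ remaining=[+ id - num $]
Step 28: reduce E->E - T. Stack=[E] ptr=11 lookahead=+ remaining=[+ id - num $]
Step 29: shift +. Stack=[E +] ptr=12 lookahead=id remaining=[id - num $]
Step 30: shift id. Stack=[E + id] ptr=13 lookahead=- remaining=[- num $]
Step 31: reduce F->id. Stack=[E + F] ptr=13 lookahead=- remaining=[- num $]
Step 32: reduce T->F. Stack=[E + T] ptr=13 lookahead=- remaining=[- num $]
Step 33: reduce E->E + T. Stack=[E] ptr=13 lookahead=- remaining=[- num $]
Step 34: shift -. Stack=[E -] ptr=14 lookahead=num remaining=[num $]
Step 35: shift num. Stack=[E - num] ptr=15 lookahead=$ remaining=[$]
Step 36: reduce F->num. Stack=[E - F] ptr=15 lookahead=$ remaining=[$]
Step 37: reduce T->F. Stack=[E - T] ptr=15 lookahead=$ remaining=[$]
Step 38: reduce E->E - T. Stack=[E] ptr=15 lookahead=$ remaining=[$]
Step 39: accept. Stack=[E] ptr=15 lookahead=$ remaining=[$]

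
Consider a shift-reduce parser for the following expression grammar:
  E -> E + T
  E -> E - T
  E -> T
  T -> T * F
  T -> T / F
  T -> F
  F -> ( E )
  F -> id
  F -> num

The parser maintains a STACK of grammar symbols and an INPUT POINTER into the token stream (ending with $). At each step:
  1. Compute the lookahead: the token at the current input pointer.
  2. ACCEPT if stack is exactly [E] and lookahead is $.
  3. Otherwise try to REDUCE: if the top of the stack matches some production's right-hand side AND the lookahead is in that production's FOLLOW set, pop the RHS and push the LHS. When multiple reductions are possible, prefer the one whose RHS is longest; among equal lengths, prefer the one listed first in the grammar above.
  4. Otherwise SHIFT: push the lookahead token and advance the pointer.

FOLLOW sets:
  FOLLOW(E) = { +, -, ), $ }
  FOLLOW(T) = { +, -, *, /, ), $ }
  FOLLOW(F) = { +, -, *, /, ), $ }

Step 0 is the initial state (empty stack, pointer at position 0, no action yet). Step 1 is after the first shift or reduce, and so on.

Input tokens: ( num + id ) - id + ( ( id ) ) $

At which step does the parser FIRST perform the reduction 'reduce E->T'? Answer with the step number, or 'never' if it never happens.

Answer: 5

Derivation:
Step 1: shift (. Stack=[(] ptr=1 lookahead=num remaining=[num + id ) - id + ( ( id ) ) $]
Step 2: shift num. Stack=[( num] ptr=2 lookahead=+ remaining=[+ id ) - id + ( ( id ) ) $]
Step 3: reduce F->num. Stack=[( F] ptr=2 lookahead=+ remaining=[+ id ) - id + ( ( id ) ) $]
Step 4: reduce T->F. Stack=[( T] ptr=2 lookahead=+ remaining=[+ id ) - id + ( ( id ) ) $]
Step 5: reduce E->T. Stack=[( E] ptr=2 lookahead=+ remaining=[+ id ) - id + ( ( id ) ) $]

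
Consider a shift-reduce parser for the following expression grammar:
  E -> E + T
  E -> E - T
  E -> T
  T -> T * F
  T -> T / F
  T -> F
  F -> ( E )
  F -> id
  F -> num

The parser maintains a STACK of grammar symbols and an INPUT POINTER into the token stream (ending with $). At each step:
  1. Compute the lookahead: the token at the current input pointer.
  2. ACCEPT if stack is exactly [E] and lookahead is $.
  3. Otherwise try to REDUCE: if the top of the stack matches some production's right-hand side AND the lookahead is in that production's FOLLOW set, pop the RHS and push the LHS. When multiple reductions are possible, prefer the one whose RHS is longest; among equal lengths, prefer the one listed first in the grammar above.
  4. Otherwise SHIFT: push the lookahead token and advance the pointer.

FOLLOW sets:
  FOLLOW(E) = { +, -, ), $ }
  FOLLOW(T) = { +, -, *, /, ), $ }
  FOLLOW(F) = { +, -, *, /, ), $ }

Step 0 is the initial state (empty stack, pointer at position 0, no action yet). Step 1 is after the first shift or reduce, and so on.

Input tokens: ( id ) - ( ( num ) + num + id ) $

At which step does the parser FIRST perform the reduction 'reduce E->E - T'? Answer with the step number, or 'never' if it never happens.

Answer: 34

Derivation:
Step 1: shift (. Stack=[(] ptr=1 lookahead=id remaining=[id ) - ( ( num ) + num + id ) $]
Step 2: shift id. Stack=[( id] ptr=2 lookahead=) remaining=[) - ( ( num ) + num + id ) $]
Step 3: reduce F->id. Stack=[( F] ptr=2 lookahead=) remaining=[) - ( ( num ) + num + id ) $]
Step 4: reduce T->F. Stack=[( T] ptr=2 lookahead=) remaining=[) - ( ( num ) + num + id ) $]
Step 5: reduce E->T. Stack=[( E] ptr=2 lookahead=) remaining=[) - ( ( num ) + num + id ) $]
Step 6: shift ). Stack=[( E )] ptr=3 lookahead=- remaining=[- ( ( num ) + num + id ) $]
Step 7: reduce F->( E ). Stack=[F] ptr=3 lookahead=- remaining=[- ( ( num ) + num + id ) $]
Step 8: reduce T->F. Stack=[T] ptr=3 lookahead=- remaining=[- ( ( num ) + num + id ) $]
Step 9: reduce E->T. Stack=[E] ptr=3 lookahead=- remaining=[- ( ( num ) + num + id ) $]
Step 10: shift -. Stack=[E -] ptr=4 lookahead=( remaining=[( ( num ) + num + id ) $]
Step 11: shift (. Stack=[E - (] ptr=5 lookahead=( remaining=[( num ) + num + id ) $]
Step 12: shift (. Stack=[E - ( (] ptr=6 lookahead=num remaining=[num ) + num + id ) $]
Step 13: shift num. Stack=[E - ( ( num] ptr=7 lookahead=) remaining=[) + num + id ) $]
Step 14: reduce F->num. Stack=[E - ( ( F] ptr=7 lookahead=) remaining=[) + num + id ) $]
Step 15: reduce T->F. Stack=[E - ( ( T] ptr=7 lookahead=) remaining=[) + num + id ) $]
Step 16: reduce E->T. Stack=[E - ( ( E] ptr=7 lookahead=) remaining=[) + num + id ) $]
Step 17: shift ). Stack=[E - ( ( E )] ptr=8 lookahead=+ remaining=[+ num + id ) $]
Step 18: reduce F->( E ). Stack=[E - ( F] ptr=8 lookahead=+ remaining=[+ num + id ) $]
Step 19: reduce T->F. Stack=[E - ( T] ptr=8 lookahead=+ remaining=[+ num + id ) $]
Step 20: reduce E->T. Stack=[E - ( E] ptr=8 lookahead=+ remaining=[+ num + id ) $]
Step 21: shift +. Stack=[E - ( E +] ptr=9 lookahead=num remaining=[num + id ) $]
Step 22: shift num. Stack=[E - ( E + num] ptr=10 lookahead=+ remaining=[+ id ) $]
Step 23: reduce F->num. Stack=[E - ( E + F] ptr=10 lookahead=+ remaining=[+ id ) $]
Step 24: reduce T->F. Stack=[E - ( E + T] ptr=10 lookahead=+ remaining=[+ id ) $]
Step 25: reduce E->E + T. Stack=[E - ( E] ptr=10 lookahead=+ remaining=[+ id ) $]
Step 26: shift +. Stack=[E - ( E +] ptr=11 lookahead=id remaining=[id ) $]
Step 27: shift id. Stack=[E - ( E + id] ptr=12 lookahead=) remaining=[) $]
Step 28: reduce F->id. Stack=[E - ( E + F] ptr=12 lookahead=) remaining=[) $]
Step 29: reduce T->F. Stack=[E - ( E + T] ptr=12 lookahead=) remaining=[) $]
Step 30: reduce E->E + T. Stack=[E - ( E] ptr=12 lookahead=) remaining=[) $]
Step 31: shift ). Stack=[E - ( E )] ptr=13 lookahead=$ remaining=[$]
Step 32: reduce F->( E ). Stack=[E - F] ptr=13 lookahead=$ remaining=[$]
Step 33: reduce T->F. Stack=[E - T] ptr=13 lookahead=$ remaining=[$]
Step 34: reduce E->E - T. Stack=[E] ptr=13 lookahead=$ remaining=[$]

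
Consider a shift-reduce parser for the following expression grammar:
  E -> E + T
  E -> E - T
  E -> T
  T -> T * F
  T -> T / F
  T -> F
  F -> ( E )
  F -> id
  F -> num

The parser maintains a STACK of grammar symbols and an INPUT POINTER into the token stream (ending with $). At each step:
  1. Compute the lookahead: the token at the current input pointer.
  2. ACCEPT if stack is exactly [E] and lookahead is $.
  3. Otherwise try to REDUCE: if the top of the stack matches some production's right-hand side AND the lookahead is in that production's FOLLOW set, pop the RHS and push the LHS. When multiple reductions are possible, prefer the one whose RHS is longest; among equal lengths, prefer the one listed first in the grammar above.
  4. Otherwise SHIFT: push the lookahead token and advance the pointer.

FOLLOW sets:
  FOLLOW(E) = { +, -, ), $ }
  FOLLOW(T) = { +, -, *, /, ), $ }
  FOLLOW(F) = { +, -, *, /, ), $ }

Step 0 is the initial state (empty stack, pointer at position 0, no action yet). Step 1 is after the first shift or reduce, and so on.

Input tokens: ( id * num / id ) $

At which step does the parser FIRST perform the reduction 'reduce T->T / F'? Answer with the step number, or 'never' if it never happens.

Step 1: shift (. Stack=[(] ptr=1 lookahead=id remaining=[id * num / id ) $]
Step 2: shift id. Stack=[( id] ptr=2 lookahead=* remaining=[* num / id ) $]
Step 3: reduce F->id. Stack=[( F] ptr=2 lookahead=* remaining=[* num / id ) $]
Step 4: reduce T->F. Stack=[( T] ptr=2 lookahead=* remaining=[* num / id ) $]
Step 5: shift *. Stack=[( T *] ptr=3 lookahead=num remaining=[num / id ) $]
Step 6: shift num. Stack=[( T * num] ptr=4 lookahead=/ remaining=[/ id ) $]
Step 7: reduce F->num. Stack=[( T * F] ptr=4 lookahead=/ remaining=[/ id ) $]
Step 8: reduce T->T * F. Stack=[( T] ptr=4 lookahead=/ remaining=[/ id ) $]
Step 9: shift /. Stack=[( T /] ptr=5 lookahead=id remaining=[id ) $]
Step 10: shift id. Stack=[( T / id] ptr=6 lookahead=) remaining=[) $]
Step 11: reduce F->id. Stack=[( T / F] ptr=6 lookahead=) remaining=[) $]
Step 12: reduce T->T / F. Stack=[( T] ptr=6 lookahead=) remaining=[) $]

Answer: 12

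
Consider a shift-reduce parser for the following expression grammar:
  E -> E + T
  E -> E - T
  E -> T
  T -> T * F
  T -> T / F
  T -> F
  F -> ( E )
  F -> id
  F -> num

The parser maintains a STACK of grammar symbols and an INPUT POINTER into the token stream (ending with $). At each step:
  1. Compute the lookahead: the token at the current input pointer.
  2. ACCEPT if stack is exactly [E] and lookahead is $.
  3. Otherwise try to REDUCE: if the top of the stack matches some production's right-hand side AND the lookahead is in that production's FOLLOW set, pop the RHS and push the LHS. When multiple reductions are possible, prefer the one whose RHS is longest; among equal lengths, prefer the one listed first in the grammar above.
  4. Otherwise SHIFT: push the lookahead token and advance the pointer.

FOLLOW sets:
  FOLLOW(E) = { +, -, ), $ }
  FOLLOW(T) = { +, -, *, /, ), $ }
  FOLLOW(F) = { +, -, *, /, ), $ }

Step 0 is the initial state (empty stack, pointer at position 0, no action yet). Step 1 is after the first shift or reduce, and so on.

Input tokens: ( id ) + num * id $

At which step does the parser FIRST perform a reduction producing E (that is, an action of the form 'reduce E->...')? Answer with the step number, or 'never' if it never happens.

Answer: 5

Derivation:
Step 1: shift (. Stack=[(] ptr=1 lookahead=id remaining=[id ) + num * id $]
Step 2: shift id. Stack=[( id] ptr=2 lookahead=) remaining=[) + num * id $]
Step 3: reduce F->id. Stack=[( F] ptr=2 lookahead=) remaining=[) + num * id $]
Step 4: reduce T->F. Stack=[( T] ptr=2 lookahead=) remaining=[) + num * id $]
Step 5: reduce E->T. Stack=[( E] ptr=2 lookahead=) remaining=[) + num * id $]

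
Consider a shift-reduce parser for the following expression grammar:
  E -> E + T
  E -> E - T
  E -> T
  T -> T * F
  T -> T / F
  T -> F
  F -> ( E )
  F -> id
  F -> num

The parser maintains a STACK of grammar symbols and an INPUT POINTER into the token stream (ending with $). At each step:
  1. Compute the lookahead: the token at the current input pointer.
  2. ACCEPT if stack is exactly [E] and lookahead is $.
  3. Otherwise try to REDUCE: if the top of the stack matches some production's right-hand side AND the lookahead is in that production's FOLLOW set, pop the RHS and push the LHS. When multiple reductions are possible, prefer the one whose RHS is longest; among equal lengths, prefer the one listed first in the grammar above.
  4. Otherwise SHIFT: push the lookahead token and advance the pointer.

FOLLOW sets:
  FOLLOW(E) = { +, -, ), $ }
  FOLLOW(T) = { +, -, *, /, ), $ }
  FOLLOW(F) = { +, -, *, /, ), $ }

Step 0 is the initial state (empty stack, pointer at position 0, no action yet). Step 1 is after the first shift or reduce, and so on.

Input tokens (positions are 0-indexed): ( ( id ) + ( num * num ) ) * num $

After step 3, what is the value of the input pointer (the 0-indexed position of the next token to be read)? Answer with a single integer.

Answer: 3

Derivation:
Step 1: shift (. Stack=[(] ptr=1 lookahead=( remaining=[( id ) + ( num * num ) ) * num $]
Step 2: shift (. Stack=[( (] ptr=2 lookahead=id remaining=[id ) + ( num * num ) ) * num $]
Step 3: shift id. Stack=[( ( id] ptr=3 lookahead=) remaining=[) + ( num * num ) ) * num $]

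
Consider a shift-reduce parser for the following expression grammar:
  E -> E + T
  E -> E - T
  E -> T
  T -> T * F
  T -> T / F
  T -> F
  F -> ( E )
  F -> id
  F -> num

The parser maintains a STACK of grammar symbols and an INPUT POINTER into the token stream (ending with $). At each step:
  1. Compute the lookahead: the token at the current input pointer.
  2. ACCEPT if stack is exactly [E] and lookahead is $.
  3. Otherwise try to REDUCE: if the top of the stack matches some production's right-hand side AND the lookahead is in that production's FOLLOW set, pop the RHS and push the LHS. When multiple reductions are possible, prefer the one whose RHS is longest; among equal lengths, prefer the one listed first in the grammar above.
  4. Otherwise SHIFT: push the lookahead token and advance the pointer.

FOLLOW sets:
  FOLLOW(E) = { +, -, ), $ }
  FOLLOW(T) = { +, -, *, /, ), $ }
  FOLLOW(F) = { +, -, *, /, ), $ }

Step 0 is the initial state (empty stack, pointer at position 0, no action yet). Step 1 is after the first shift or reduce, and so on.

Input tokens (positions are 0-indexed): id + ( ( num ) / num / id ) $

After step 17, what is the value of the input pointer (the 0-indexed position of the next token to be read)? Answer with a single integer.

Answer: 8

Derivation:
Step 1: shift id. Stack=[id] ptr=1 lookahead=+ remaining=[+ ( ( num ) / num / id ) $]
Step 2: reduce F->id. Stack=[F] ptr=1 lookahead=+ remaining=[+ ( ( num ) / num / id ) $]
Step 3: reduce T->F. Stack=[T] ptr=1 lookahead=+ remaining=[+ ( ( num ) / num / id ) $]
Step 4: reduce E->T. Stack=[E] ptr=1 lookahead=+ remaining=[+ ( ( num ) / num / id ) $]
Step 5: shift +. Stack=[E +] ptr=2 lookahead=( remaining=[( ( num ) / num / id ) $]
Step 6: shift (. Stack=[E + (] ptr=3 lookahead=( remaining=[( num ) / num / id ) $]
Step 7: shift (. Stack=[E + ( (] ptr=4 lookahead=num remaining=[num ) / num / id ) $]
Step 8: shift num. Stack=[E + ( ( num] ptr=5 lookahead=) remaining=[) / num / id ) $]
Step 9: reduce F->num. Stack=[E + ( ( F] ptr=5 lookahead=) remaining=[) / num / id ) $]
Step 10: reduce T->F. Stack=[E + ( ( T] ptr=5 lookahead=) remaining=[) / num / id ) $]
Step 11: reduce E->T. Stack=[E + ( ( E] ptr=5 lookahead=) remaining=[) / num / id ) $]
Step 12: shift ). Stack=[E + ( ( E )] ptr=6 lookahead=/ remaining=[/ num / id ) $]
Step 13: reduce F->( E ). Stack=[E + ( F] ptr=6 lookahead=/ remaining=[/ num / id ) $]
Step 14: reduce T->F. Stack=[E + ( T] ptr=6 lookahead=/ remaining=[/ num / id ) $]
Step 15: shift /. Stack=[E + ( T /] ptr=7 lookahead=num remaining=[num / id ) $]
Step 16: shift num. Stack=[E + ( T / num] ptr=8 lookahead=/ remaining=[/ id ) $]
Step 17: reduce F->num. Stack=[E + ( T / F] ptr=8 lookahead=/ remaining=[/ id ) $]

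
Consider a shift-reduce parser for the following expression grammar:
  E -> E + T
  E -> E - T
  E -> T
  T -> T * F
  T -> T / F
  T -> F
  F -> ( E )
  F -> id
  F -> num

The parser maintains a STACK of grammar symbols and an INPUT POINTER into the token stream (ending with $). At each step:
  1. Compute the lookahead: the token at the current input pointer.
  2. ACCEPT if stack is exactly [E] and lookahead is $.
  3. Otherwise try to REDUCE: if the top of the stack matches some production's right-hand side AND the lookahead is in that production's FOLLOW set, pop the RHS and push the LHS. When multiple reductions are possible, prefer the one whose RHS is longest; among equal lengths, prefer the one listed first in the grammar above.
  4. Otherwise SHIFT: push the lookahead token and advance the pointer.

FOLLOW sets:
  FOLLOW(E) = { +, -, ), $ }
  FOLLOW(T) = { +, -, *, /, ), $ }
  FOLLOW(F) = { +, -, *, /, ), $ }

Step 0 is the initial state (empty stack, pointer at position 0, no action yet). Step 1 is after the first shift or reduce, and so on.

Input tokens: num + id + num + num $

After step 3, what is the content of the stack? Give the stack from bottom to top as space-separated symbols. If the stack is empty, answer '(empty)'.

Answer: T

Derivation:
Step 1: shift num. Stack=[num] ptr=1 lookahead=+ remaining=[+ id + num + num $]
Step 2: reduce F->num. Stack=[F] ptr=1 lookahead=+ remaining=[+ id + num + num $]
Step 3: reduce T->F. Stack=[T] ptr=1 lookahead=+ remaining=[+ id + num + num $]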